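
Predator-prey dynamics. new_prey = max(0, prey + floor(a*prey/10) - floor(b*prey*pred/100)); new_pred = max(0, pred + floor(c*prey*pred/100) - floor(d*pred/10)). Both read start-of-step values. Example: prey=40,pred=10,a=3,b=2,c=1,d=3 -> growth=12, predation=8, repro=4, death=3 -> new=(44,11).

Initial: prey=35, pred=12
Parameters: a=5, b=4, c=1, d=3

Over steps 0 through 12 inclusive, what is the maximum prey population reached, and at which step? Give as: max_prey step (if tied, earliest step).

Answer: 36 1

Derivation:
Step 1: prey: 35+17-16=36; pred: 12+4-3=13
Step 2: prey: 36+18-18=36; pred: 13+4-3=14
Step 3: prey: 36+18-20=34; pred: 14+5-4=15
Step 4: prey: 34+17-20=31; pred: 15+5-4=16
Step 5: prey: 31+15-19=27; pred: 16+4-4=16
Step 6: prey: 27+13-17=23; pred: 16+4-4=16
Step 7: prey: 23+11-14=20; pred: 16+3-4=15
Step 8: prey: 20+10-12=18; pred: 15+3-4=14
Step 9: prey: 18+9-10=17; pred: 14+2-4=12
Step 10: prey: 17+8-8=17; pred: 12+2-3=11
Step 11: prey: 17+8-7=18; pred: 11+1-3=9
Step 12: prey: 18+9-6=21; pred: 9+1-2=8
Max prey = 36 at step 1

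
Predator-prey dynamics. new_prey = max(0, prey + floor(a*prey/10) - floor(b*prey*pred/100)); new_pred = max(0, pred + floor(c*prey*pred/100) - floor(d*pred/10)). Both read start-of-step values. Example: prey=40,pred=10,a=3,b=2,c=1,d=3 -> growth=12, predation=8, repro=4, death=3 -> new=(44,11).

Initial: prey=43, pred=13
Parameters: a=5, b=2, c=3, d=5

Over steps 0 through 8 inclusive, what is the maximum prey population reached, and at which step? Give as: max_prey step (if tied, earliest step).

Answer: 55 2

Derivation:
Step 1: prey: 43+21-11=53; pred: 13+16-6=23
Step 2: prey: 53+26-24=55; pred: 23+36-11=48
Step 3: prey: 55+27-52=30; pred: 48+79-24=103
Step 4: prey: 30+15-61=0; pred: 103+92-51=144
Step 5: prey: 0+0-0=0; pred: 144+0-72=72
Step 6: prey: 0+0-0=0; pred: 72+0-36=36
Step 7: prey: 0+0-0=0; pred: 36+0-18=18
Step 8: prey: 0+0-0=0; pred: 18+0-9=9
Max prey = 55 at step 2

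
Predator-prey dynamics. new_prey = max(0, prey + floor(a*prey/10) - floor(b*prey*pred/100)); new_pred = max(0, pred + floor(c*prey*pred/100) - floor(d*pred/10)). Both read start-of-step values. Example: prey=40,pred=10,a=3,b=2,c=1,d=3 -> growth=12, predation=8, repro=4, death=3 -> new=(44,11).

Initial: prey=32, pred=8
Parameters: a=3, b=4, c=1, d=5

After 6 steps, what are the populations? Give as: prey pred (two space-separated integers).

Step 1: prey: 32+9-10=31; pred: 8+2-4=6
Step 2: prey: 31+9-7=33; pred: 6+1-3=4
Step 3: prey: 33+9-5=37; pred: 4+1-2=3
Step 4: prey: 37+11-4=44; pred: 3+1-1=3
Step 5: prey: 44+13-5=52; pred: 3+1-1=3
Step 6: prey: 52+15-6=61; pred: 3+1-1=3

Answer: 61 3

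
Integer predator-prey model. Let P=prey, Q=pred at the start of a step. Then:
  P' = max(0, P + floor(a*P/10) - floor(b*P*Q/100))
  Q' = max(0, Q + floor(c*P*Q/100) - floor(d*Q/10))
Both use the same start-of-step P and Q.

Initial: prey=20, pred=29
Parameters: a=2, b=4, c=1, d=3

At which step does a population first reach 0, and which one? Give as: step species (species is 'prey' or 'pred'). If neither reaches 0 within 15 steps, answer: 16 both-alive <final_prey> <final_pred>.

Answer: 2 prey

Derivation:
Step 1: prey: 20+4-23=1; pred: 29+5-8=26
Step 2: prey: 1+0-1=0; pred: 26+0-7=19
First extinction: prey at step 2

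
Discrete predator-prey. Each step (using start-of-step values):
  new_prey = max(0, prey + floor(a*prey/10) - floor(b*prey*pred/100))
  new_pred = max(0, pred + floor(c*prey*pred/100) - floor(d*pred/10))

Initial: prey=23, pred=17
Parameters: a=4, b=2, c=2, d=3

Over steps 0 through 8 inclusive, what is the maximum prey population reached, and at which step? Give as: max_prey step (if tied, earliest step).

Step 1: prey: 23+9-7=25; pred: 17+7-5=19
Step 2: prey: 25+10-9=26; pred: 19+9-5=23
Step 3: prey: 26+10-11=25; pred: 23+11-6=28
Step 4: prey: 25+10-14=21; pred: 28+14-8=34
Step 5: prey: 21+8-14=15; pred: 34+14-10=38
Step 6: prey: 15+6-11=10; pred: 38+11-11=38
Step 7: prey: 10+4-7=7; pred: 38+7-11=34
Step 8: prey: 7+2-4=5; pred: 34+4-10=28
Max prey = 26 at step 2

Answer: 26 2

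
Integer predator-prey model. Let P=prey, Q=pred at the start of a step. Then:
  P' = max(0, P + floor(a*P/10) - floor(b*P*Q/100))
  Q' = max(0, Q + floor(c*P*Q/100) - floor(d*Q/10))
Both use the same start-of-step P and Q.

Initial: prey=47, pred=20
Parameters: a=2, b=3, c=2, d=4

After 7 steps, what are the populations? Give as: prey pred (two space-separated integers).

Step 1: prey: 47+9-28=28; pred: 20+18-8=30
Step 2: prey: 28+5-25=8; pred: 30+16-12=34
Step 3: prey: 8+1-8=1; pred: 34+5-13=26
Step 4: prey: 1+0-0=1; pred: 26+0-10=16
Step 5: prey: 1+0-0=1; pred: 16+0-6=10
Step 6: prey: 1+0-0=1; pred: 10+0-4=6
Step 7: prey: 1+0-0=1; pred: 6+0-2=4

Answer: 1 4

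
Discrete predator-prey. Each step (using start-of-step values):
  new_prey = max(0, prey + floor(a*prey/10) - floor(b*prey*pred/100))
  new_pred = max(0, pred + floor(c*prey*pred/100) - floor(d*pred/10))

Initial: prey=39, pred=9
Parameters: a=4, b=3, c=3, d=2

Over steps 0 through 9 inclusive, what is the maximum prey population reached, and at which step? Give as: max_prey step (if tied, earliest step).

Answer: 44 1

Derivation:
Step 1: prey: 39+15-10=44; pred: 9+10-1=18
Step 2: prey: 44+17-23=38; pred: 18+23-3=38
Step 3: prey: 38+15-43=10; pred: 38+43-7=74
Step 4: prey: 10+4-22=0; pred: 74+22-14=82
Step 5: prey: 0+0-0=0; pred: 82+0-16=66
Step 6: prey: 0+0-0=0; pred: 66+0-13=53
Step 7: prey: 0+0-0=0; pred: 53+0-10=43
Step 8: prey: 0+0-0=0; pred: 43+0-8=35
Step 9: prey: 0+0-0=0; pred: 35+0-7=28
Max prey = 44 at step 1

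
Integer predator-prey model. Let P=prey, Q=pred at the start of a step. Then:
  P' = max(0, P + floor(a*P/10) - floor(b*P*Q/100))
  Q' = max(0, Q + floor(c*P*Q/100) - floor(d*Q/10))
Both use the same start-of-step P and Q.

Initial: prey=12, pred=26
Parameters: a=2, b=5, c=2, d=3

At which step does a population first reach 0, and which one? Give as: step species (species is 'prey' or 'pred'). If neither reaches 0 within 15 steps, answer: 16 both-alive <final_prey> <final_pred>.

Step 1: prey: 12+2-15=0; pred: 26+6-7=25
First extinction: prey at step 1

Answer: 1 prey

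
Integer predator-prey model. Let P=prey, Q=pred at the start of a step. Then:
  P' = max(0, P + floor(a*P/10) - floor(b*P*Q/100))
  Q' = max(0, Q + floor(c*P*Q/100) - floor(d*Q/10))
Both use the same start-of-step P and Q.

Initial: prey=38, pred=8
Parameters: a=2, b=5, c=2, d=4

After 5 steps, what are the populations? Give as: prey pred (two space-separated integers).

Answer: 4 7

Derivation:
Step 1: prey: 38+7-15=30; pred: 8+6-3=11
Step 2: prey: 30+6-16=20; pred: 11+6-4=13
Step 3: prey: 20+4-13=11; pred: 13+5-5=13
Step 4: prey: 11+2-7=6; pred: 13+2-5=10
Step 5: prey: 6+1-3=4; pred: 10+1-4=7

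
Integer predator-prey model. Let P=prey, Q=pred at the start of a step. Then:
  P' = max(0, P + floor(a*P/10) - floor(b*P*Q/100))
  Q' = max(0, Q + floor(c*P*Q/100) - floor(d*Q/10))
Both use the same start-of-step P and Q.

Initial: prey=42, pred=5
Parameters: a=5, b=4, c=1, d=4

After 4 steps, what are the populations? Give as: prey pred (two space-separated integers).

Answer: 116 9

Derivation:
Step 1: prey: 42+21-8=55; pred: 5+2-2=5
Step 2: prey: 55+27-11=71; pred: 5+2-2=5
Step 3: prey: 71+35-14=92; pred: 5+3-2=6
Step 4: prey: 92+46-22=116; pred: 6+5-2=9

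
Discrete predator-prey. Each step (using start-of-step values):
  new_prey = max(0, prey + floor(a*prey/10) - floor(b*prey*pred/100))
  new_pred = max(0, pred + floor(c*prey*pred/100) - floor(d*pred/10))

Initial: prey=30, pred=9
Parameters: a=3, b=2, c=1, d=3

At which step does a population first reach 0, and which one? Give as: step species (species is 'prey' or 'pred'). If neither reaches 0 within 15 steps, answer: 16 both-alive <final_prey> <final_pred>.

Answer: 16 both-alive 10 14

Derivation:
Step 1: prey: 30+9-5=34; pred: 9+2-2=9
Step 2: prey: 34+10-6=38; pred: 9+3-2=10
Step 3: prey: 38+11-7=42; pred: 10+3-3=10
Step 4: prey: 42+12-8=46; pred: 10+4-3=11
Step 5: prey: 46+13-10=49; pred: 11+5-3=13
Step 6: prey: 49+14-12=51; pred: 13+6-3=16
Step 7: prey: 51+15-16=50; pred: 16+8-4=20
Step 8: prey: 50+15-20=45; pred: 20+10-6=24
Step 9: prey: 45+13-21=37; pred: 24+10-7=27
Step 10: prey: 37+11-19=29; pred: 27+9-8=28
Step 11: prey: 29+8-16=21; pred: 28+8-8=28
Step 12: prey: 21+6-11=16; pred: 28+5-8=25
Step 13: prey: 16+4-8=12; pred: 25+4-7=22
Step 14: prey: 12+3-5=10; pred: 22+2-6=18
Step 15: prey: 10+3-3=10; pred: 18+1-5=14
No extinction within 15 steps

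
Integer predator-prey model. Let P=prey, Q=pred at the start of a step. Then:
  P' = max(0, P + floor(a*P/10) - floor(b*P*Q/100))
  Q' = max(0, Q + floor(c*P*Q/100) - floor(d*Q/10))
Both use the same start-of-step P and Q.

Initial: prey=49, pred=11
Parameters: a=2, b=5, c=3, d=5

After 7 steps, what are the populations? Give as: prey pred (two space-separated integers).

Step 1: prey: 49+9-26=32; pred: 11+16-5=22
Step 2: prey: 32+6-35=3; pred: 22+21-11=32
Step 3: prey: 3+0-4=0; pred: 32+2-16=18
Step 4: prey: 0+0-0=0; pred: 18+0-9=9
Step 5: prey: 0+0-0=0; pred: 9+0-4=5
Step 6: prey: 0+0-0=0; pred: 5+0-2=3
Step 7: prey: 0+0-0=0; pred: 3+0-1=2

Answer: 0 2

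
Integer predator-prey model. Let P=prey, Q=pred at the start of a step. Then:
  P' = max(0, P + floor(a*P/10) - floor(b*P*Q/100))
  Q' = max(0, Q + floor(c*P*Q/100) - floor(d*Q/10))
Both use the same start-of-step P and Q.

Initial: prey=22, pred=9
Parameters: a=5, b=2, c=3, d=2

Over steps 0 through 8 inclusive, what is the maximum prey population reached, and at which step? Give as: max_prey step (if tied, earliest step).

Answer: 41 3

Derivation:
Step 1: prey: 22+11-3=30; pred: 9+5-1=13
Step 2: prey: 30+15-7=38; pred: 13+11-2=22
Step 3: prey: 38+19-16=41; pred: 22+25-4=43
Step 4: prey: 41+20-35=26; pred: 43+52-8=87
Step 5: prey: 26+13-45=0; pred: 87+67-17=137
Step 6: prey: 0+0-0=0; pred: 137+0-27=110
Step 7: prey: 0+0-0=0; pred: 110+0-22=88
Step 8: prey: 0+0-0=0; pred: 88+0-17=71
Max prey = 41 at step 3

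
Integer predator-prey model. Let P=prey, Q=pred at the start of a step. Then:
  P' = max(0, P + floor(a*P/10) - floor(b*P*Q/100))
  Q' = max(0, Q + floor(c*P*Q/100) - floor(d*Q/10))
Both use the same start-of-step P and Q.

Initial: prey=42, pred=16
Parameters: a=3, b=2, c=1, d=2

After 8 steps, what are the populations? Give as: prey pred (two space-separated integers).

Answer: 6 24

Derivation:
Step 1: prey: 42+12-13=41; pred: 16+6-3=19
Step 2: prey: 41+12-15=38; pred: 19+7-3=23
Step 3: prey: 38+11-17=32; pred: 23+8-4=27
Step 4: prey: 32+9-17=24; pred: 27+8-5=30
Step 5: prey: 24+7-14=17; pred: 30+7-6=31
Step 6: prey: 17+5-10=12; pred: 31+5-6=30
Step 7: prey: 12+3-7=8; pred: 30+3-6=27
Step 8: prey: 8+2-4=6; pred: 27+2-5=24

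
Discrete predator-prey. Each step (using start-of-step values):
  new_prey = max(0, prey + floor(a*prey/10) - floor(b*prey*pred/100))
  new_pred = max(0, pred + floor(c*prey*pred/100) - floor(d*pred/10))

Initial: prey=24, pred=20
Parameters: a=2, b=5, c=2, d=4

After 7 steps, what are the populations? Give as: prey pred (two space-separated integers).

Answer: 0 2

Derivation:
Step 1: prey: 24+4-24=4; pred: 20+9-8=21
Step 2: prey: 4+0-4=0; pred: 21+1-8=14
Step 3: prey: 0+0-0=0; pred: 14+0-5=9
Step 4: prey: 0+0-0=0; pred: 9+0-3=6
Step 5: prey: 0+0-0=0; pred: 6+0-2=4
Step 6: prey: 0+0-0=0; pred: 4+0-1=3
Step 7: prey: 0+0-0=0; pred: 3+0-1=2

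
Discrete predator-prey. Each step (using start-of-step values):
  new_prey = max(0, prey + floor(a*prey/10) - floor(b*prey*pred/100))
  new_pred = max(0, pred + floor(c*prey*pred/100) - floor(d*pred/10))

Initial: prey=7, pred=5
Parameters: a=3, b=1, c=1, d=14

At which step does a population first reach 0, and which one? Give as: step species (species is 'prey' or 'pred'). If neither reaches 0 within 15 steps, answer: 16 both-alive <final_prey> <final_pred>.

Answer: 1 pred

Derivation:
Step 1: prey: 7+2-0=9; pred: 5+0-7=0
First extinction: pred at step 1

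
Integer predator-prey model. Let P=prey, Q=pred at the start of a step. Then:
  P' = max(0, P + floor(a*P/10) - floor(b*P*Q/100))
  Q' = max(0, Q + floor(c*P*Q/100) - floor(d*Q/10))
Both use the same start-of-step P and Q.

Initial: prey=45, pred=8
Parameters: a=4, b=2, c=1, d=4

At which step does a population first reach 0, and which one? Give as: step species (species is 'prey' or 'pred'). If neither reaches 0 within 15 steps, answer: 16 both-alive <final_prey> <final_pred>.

Step 1: prey: 45+18-7=56; pred: 8+3-3=8
Step 2: prey: 56+22-8=70; pred: 8+4-3=9
Step 3: prey: 70+28-12=86; pred: 9+6-3=12
Step 4: prey: 86+34-20=100; pred: 12+10-4=18
Step 5: prey: 100+40-36=104; pred: 18+18-7=29
Step 6: prey: 104+41-60=85; pred: 29+30-11=48
Step 7: prey: 85+34-81=38; pred: 48+40-19=69
Step 8: prey: 38+15-52=1; pred: 69+26-27=68
Step 9: prey: 1+0-1=0; pred: 68+0-27=41
First extinction: prey at step 9

Answer: 9 prey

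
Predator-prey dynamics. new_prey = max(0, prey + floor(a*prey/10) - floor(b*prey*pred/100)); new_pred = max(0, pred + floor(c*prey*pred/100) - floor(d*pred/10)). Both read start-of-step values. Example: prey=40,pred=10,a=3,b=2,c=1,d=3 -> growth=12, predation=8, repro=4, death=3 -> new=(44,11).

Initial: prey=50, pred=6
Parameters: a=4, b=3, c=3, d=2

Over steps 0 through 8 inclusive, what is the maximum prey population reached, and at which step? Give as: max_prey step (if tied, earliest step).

Answer: 61 1

Derivation:
Step 1: prey: 50+20-9=61; pred: 6+9-1=14
Step 2: prey: 61+24-25=60; pred: 14+25-2=37
Step 3: prey: 60+24-66=18; pred: 37+66-7=96
Step 4: prey: 18+7-51=0; pred: 96+51-19=128
Step 5: prey: 0+0-0=0; pred: 128+0-25=103
Step 6: prey: 0+0-0=0; pred: 103+0-20=83
Step 7: prey: 0+0-0=0; pred: 83+0-16=67
Step 8: prey: 0+0-0=0; pred: 67+0-13=54
Max prey = 61 at step 1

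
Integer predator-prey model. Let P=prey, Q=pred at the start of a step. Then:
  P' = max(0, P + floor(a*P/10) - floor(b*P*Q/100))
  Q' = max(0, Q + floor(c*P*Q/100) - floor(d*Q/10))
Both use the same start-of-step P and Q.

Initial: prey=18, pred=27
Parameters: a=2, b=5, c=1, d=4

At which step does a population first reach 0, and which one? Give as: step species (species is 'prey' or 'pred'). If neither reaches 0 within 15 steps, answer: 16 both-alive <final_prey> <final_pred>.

Step 1: prey: 18+3-24=0; pred: 27+4-10=21
First extinction: prey at step 1

Answer: 1 prey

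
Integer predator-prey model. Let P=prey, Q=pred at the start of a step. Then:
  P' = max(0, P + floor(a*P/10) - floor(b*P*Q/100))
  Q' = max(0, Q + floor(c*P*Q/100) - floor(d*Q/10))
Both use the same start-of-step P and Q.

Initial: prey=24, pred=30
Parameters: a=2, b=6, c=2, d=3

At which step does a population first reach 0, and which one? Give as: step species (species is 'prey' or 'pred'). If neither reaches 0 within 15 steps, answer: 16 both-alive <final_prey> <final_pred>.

Answer: 1 prey

Derivation:
Step 1: prey: 24+4-43=0; pred: 30+14-9=35
First extinction: prey at step 1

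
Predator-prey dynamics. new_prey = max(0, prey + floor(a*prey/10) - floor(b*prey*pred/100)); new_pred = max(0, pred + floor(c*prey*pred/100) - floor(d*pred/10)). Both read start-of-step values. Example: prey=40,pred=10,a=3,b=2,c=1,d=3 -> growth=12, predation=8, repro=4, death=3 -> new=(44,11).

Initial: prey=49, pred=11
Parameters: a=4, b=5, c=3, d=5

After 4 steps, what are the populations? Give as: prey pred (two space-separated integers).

Step 1: prey: 49+19-26=42; pred: 11+16-5=22
Step 2: prey: 42+16-46=12; pred: 22+27-11=38
Step 3: prey: 12+4-22=0; pred: 38+13-19=32
Step 4: prey: 0+0-0=0; pred: 32+0-16=16

Answer: 0 16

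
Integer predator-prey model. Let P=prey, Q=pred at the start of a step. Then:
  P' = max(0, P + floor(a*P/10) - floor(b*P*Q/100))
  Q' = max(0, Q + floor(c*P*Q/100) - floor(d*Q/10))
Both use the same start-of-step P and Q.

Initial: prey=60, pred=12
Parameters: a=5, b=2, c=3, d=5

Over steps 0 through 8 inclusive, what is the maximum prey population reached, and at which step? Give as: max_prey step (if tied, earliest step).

Step 1: prey: 60+30-14=76; pred: 12+21-6=27
Step 2: prey: 76+38-41=73; pred: 27+61-13=75
Step 3: prey: 73+36-109=0; pred: 75+164-37=202
Step 4: prey: 0+0-0=0; pred: 202+0-101=101
Step 5: prey: 0+0-0=0; pred: 101+0-50=51
Step 6: prey: 0+0-0=0; pred: 51+0-25=26
Step 7: prey: 0+0-0=0; pred: 26+0-13=13
Step 8: prey: 0+0-0=0; pred: 13+0-6=7
Max prey = 76 at step 1

Answer: 76 1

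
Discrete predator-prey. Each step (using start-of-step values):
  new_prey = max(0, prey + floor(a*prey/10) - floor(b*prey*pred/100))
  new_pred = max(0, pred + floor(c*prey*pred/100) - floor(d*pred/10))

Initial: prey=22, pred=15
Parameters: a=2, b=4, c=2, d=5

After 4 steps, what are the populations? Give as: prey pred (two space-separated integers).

Answer: 6 3

Derivation:
Step 1: prey: 22+4-13=13; pred: 15+6-7=14
Step 2: prey: 13+2-7=8; pred: 14+3-7=10
Step 3: prey: 8+1-3=6; pred: 10+1-5=6
Step 4: prey: 6+1-1=6; pred: 6+0-3=3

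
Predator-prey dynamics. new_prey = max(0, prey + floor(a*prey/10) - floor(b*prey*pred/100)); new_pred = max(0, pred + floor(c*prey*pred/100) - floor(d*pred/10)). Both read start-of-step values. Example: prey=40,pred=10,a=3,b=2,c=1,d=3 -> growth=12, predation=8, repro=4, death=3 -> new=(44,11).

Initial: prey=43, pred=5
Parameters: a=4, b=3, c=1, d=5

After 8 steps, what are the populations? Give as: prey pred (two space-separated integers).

Answer: 41 53

Derivation:
Step 1: prey: 43+17-6=54; pred: 5+2-2=5
Step 2: prey: 54+21-8=67; pred: 5+2-2=5
Step 3: prey: 67+26-10=83; pred: 5+3-2=6
Step 4: prey: 83+33-14=102; pred: 6+4-3=7
Step 5: prey: 102+40-21=121; pred: 7+7-3=11
Step 6: prey: 121+48-39=130; pred: 11+13-5=19
Step 7: prey: 130+52-74=108; pred: 19+24-9=34
Step 8: prey: 108+43-110=41; pred: 34+36-17=53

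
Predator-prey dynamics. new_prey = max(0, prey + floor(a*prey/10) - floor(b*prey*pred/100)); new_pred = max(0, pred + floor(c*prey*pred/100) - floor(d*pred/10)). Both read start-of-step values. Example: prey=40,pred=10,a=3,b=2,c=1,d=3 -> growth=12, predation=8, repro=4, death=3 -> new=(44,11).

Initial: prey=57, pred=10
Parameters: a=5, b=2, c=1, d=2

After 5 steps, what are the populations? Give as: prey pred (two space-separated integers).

Step 1: prey: 57+28-11=74; pred: 10+5-2=13
Step 2: prey: 74+37-19=92; pred: 13+9-2=20
Step 3: prey: 92+46-36=102; pred: 20+18-4=34
Step 4: prey: 102+51-69=84; pred: 34+34-6=62
Step 5: prey: 84+42-104=22; pred: 62+52-12=102

Answer: 22 102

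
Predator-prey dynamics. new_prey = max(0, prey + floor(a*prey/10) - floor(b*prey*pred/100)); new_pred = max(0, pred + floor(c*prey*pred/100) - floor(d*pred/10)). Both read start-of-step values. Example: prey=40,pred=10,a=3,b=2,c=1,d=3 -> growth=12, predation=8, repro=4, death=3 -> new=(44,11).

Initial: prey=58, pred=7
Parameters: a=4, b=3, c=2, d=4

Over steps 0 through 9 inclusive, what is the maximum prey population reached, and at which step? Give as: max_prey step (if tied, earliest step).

Answer: 70 2

Derivation:
Step 1: prey: 58+23-12=69; pred: 7+8-2=13
Step 2: prey: 69+27-26=70; pred: 13+17-5=25
Step 3: prey: 70+28-52=46; pred: 25+35-10=50
Step 4: prey: 46+18-69=0; pred: 50+46-20=76
Step 5: prey: 0+0-0=0; pred: 76+0-30=46
Step 6: prey: 0+0-0=0; pred: 46+0-18=28
Step 7: prey: 0+0-0=0; pred: 28+0-11=17
Step 8: prey: 0+0-0=0; pred: 17+0-6=11
Step 9: prey: 0+0-0=0; pred: 11+0-4=7
Max prey = 70 at step 2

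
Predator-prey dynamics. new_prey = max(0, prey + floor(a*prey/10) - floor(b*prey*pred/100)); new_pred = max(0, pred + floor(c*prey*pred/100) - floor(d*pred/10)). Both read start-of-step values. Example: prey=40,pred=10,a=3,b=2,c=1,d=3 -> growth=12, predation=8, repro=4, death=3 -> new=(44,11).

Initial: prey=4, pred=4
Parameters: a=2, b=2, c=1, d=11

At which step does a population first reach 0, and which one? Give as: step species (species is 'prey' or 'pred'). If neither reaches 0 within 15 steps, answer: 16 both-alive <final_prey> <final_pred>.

Answer: 1 pred

Derivation:
Step 1: prey: 4+0-0=4; pred: 4+0-4=0
First extinction: pred at step 1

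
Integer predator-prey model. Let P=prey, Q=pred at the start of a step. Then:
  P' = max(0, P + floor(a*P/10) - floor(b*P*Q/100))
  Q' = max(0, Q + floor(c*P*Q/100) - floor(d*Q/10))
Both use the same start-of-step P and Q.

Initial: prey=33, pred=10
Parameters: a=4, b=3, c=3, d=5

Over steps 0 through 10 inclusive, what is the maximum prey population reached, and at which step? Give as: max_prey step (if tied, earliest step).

Step 1: prey: 33+13-9=37; pred: 10+9-5=14
Step 2: prey: 37+14-15=36; pred: 14+15-7=22
Step 3: prey: 36+14-23=27; pred: 22+23-11=34
Step 4: prey: 27+10-27=10; pred: 34+27-17=44
Step 5: prey: 10+4-13=1; pred: 44+13-22=35
Step 6: prey: 1+0-1=0; pred: 35+1-17=19
Step 7: prey: 0+0-0=0; pred: 19+0-9=10
Step 8: prey: 0+0-0=0; pred: 10+0-5=5
Step 9: prey: 0+0-0=0; pred: 5+0-2=3
Step 10: prey: 0+0-0=0; pred: 3+0-1=2
Max prey = 37 at step 1

Answer: 37 1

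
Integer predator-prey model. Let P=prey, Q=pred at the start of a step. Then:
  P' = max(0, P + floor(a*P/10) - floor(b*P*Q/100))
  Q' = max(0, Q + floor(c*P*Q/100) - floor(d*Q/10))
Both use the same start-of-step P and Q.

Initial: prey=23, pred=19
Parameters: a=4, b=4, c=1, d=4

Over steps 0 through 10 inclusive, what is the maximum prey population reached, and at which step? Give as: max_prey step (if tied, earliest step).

Answer: 49 10

Derivation:
Step 1: prey: 23+9-17=15; pred: 19+4-7=16
Step 2: prey: 15+6-9=12; pred: 16+2-6=12
Step 3: prey: 12+4-5=11; pred: 12+1-4=9
Step 4: prey: 11+4-3=12; pred: 9+0-3=6
Step 5: prey: 12+4-2=14; pred: 6+0-2=4
Step 6: prey: 14+5-2=17; pred: 4+0-1=3
Step 7: prey: 17+6-2=21; pred: 3+0-1=2
Step 8: prey: 21+8-1=28; pred: 2+0-0=2
Step 9: prey: 28+11-2=37; pred: 2+0-0=2
Step 10: prey: 37+14-2=49; pred: 2+0-0=2
Max prey = 49 at step 10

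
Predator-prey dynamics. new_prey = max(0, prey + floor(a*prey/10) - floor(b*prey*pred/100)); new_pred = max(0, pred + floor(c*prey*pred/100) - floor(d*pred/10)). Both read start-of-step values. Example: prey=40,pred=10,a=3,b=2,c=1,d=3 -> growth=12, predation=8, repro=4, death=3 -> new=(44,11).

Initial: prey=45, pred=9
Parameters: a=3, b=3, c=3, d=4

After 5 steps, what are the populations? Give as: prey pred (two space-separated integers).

Step 1: prey: 45+13-12=46; pred: 9+12-3=18
Step 2: prey: 46+13-24=35; pred: 18+24-7=35
Step 3: prey: 35+10-36=9; pred: 35+36-14=57
Step 4: prey: 9+2-15=0; pred: 57+15-22=50
Step 5: prey: 0+0-0=0; pred: 50+0-20=30

Answer: 0 30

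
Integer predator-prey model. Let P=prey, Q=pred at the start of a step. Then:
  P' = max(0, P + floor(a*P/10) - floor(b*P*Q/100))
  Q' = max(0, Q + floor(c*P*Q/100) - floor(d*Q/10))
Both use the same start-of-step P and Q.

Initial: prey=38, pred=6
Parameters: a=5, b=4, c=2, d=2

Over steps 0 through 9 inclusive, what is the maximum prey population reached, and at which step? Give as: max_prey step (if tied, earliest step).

Step 1: prey: 38+19-9=48; pred: 6+4-1=9
Step 2: prey: 48+24-17=55; pred: 9+8-1=16
Step 3: prey: 55+27-35=47; pred: 16+17-3=30
Step 4: prey: 47+23-56=14; pred: 30+28-6=52
Step 5: prey: 14+7-29=0; pred: 52+14-10=56
Step 6: prey: 0+0-0=0; pred: 56+0-11=45
Step 7: prey: 0+0-0=0; pred: 45+0-9=36
Step 8: prey: 0+0-0=0; pred: 36+0-7=29
Step 9: prey: 0+0-0=0; pred: 29+0-5=24
Max prey = 55 at step 2

Answer: 55 2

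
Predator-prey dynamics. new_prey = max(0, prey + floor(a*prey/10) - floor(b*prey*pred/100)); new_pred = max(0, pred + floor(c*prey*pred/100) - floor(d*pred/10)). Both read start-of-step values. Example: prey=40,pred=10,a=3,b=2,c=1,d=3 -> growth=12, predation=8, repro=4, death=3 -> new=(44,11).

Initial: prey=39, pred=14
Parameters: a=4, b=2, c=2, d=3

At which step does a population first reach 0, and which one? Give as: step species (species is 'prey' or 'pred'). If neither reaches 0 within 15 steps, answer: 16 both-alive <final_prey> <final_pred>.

Step 1: prey: 39+15-10=44; pred: 14+10-4=20
Step 2: prey: 44+17-17=44; pred: 20+17-6=31
Step 3: prey: 44+17-27=34; pred: 31+27-9=49
Step 4: prey: 34+13-33=14; pred: 49+33-14=68
Step 5: prey: 14+5-19=0; pred: 68+19-20=67
First extinction: prey at step 5

Answer: 5 prey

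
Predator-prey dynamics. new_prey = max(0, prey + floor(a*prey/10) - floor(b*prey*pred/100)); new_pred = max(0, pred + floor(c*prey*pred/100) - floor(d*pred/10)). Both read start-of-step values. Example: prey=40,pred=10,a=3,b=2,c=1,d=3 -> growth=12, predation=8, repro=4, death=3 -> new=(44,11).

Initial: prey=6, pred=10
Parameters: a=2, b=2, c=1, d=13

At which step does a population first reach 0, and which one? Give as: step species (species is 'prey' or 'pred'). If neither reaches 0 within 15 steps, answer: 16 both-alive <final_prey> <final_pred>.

Step 1: prey: 6+1-1=6; pred: 10+0-13=0
First extinction: pred at step 1

Answer: 1 pred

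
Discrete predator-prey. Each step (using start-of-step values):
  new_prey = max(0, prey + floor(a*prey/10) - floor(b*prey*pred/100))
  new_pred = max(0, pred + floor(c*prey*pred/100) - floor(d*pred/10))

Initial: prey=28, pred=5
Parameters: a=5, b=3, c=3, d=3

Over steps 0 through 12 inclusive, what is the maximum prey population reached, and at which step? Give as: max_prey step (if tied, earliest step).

Step 1: prey: 28+14-4=38; pred: 5+4-1=8
Step 2: prey: 38+19-9=48; pred: 8+9-2=15
Step 3: prey: 48+24-21=51; pred: 15+21-4=32
Step 4: prey: 51+25-48=28; pred: 32+48-9=71
Step 5: prey: 28+14-59=0; pred: 71+59-21=109
Step 6: prey: 0+0-0=0; pred: 109+0-32=77
Step 7: prey: 0+0-0=0; pred: 77+0-23=54
Step 8: prey: 0+0-0=0; pred: 54+0-16=38
Step 9: prey: 0+0-0=0; pred: 38+0-11=27
Step 10: prey: 0+0-0=0; pred: 27+0-8=19
Step 11: prey: 0+0-0=0; pred: 19+0-5=14
Step 12: prey: 0+0-0=0; pred: 14+0-4=10
Max prey = 51 at step 3

Answer: 51 3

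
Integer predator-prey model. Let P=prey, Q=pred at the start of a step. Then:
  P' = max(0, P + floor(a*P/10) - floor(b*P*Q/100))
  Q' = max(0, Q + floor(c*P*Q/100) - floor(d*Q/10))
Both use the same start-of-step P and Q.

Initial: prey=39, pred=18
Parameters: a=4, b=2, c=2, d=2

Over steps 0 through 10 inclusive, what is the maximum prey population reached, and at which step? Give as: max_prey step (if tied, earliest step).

Step 1: prey: 39+15-14=40; pred: 18+14-3=29
Step 2: prey: 40+16-23=33; pred: 29+23-5=47
Step 3: prey: 33+13-31=15; pred: 47+31-9=69
Step 4: prey: 15+6-20=1; pred: 69+20-13=76
Step 5: prey: 1+0-1=0; pred: 76+1-15=62
Step 6: prey: 0+0-0=0; pred: 62+0-12=50
Step 7: prey: 0+0-0=0; pred: 50+0-10=40
Step 8: prey: 0+0-0=0; pred: 40+0-8=32
Step 9: prey: 0+0-0=0; pred: 32+0-6=26
Step 10: prey: 0+0-0=0; pred: 26+0-5=21
Max prey = 40 at step 1

Answer: 40 1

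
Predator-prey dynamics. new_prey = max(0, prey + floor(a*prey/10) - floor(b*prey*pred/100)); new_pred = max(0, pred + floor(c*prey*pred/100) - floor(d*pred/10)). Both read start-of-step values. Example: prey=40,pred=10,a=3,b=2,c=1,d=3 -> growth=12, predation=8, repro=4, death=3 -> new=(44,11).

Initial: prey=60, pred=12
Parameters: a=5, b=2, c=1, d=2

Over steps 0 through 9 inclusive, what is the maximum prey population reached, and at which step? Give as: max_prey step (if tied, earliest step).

Answer: 89 2

Derivation:
Step 1: prey: 60+30-14=76; pred: 12+7-2=17
Step 2: prey: 76+38-25=89; pred: 17+12-3=26
Step 3: prey: 89+44-46=87; pred: 26+23-5=44
Step 4: prey: 87+43-76=54; pred: 44+38-8=74
Step 5: prey: 54+27-79=2; pred: 74+39-14=99
Step 6: prey: 2+1-3=0; pred: 99+1-19=81
Step 7: prey: 0+0-0=0; pred: 81+0-16=65
Step 8: prey: 0+0-0=0; pred: 65+0-13=52
Step 9: prey: 0+0-0=0; pred: 52+0-10=42
Max prey = 89 at step 2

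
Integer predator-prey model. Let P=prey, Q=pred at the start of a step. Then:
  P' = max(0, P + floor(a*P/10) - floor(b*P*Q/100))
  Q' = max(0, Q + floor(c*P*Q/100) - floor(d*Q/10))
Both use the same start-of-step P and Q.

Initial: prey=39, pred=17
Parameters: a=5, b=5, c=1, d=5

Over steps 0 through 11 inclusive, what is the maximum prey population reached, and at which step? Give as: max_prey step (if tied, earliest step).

Step 1: prey: 39+19-33=25; pred: 17+6-8=15
Step 2: prey: 25+12-18=19; pred: 15+3-7=11
Step 3: prey: 19+9-10=18; pred: 11+2-5=8
Step 4: prey: 18+9-7=20; pred: 8+1-4=5
Step 5: prey: 20+10-5=25; pred: 5+1-2=4
Step 6: prey: 25+12-5=32; pred: 4+1-2=3
Step 7: prey: 32+16-4=44; pred: 3+0-1=2
Step 8: prey: 44+22-4=62; pred: 2+0-1=1
Step 9: prey: 62+31-3=90; pred: 1+0-0=1
Step 10: prey: 90+45-4=131; pred: 1+0-0=1
Step 11: prey: 131+65-6=190; pred: 1+1-0=2
Max prey = 190 at step 11

Answer: 190 11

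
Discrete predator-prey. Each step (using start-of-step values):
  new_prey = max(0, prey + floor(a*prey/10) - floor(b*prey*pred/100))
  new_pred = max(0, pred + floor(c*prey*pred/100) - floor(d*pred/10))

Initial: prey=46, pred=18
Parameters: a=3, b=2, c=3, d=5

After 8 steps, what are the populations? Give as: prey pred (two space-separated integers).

Answer: 0 3

Derivation:
Step 1: prey: 46+13-16=43; pred: 18+24-9=33
Step 2: prey: 43+12-28=27; pred: 33+42-16=59
Step 3: prey: 27+8-31=4; pred: 59+47-29=77
Step 4: prey: 4+1-6=0; pred: 77+9-38=48
Step 5: prey: 0+0-0=0; pred: 48+0-24=24
Step 6: prey: 0+0-0=0; pred: 24+0-12=12
Step 7: prey: 0+0-0=0; pred: 12+0-6=6
Step 8: prey: 0+0-0=0; pred: 6+0-3=3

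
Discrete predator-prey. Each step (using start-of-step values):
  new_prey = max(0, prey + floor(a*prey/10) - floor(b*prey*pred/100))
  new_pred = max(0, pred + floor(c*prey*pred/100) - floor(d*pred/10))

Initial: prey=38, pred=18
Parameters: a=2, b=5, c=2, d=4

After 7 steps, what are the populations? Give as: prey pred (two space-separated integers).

Step 1: prey: 38+7-34=11; pred: 18+13-7=24
Step 2: prey: 11+2-13=0; pred: 24+5-9=20
Step 3: prey: 0+0-0=0; pred: 20+0-8=12
Step 4: prey: 0+0-0=0; pred: 12+0-4=8
Step 5: prey: 0+0-0=0; pred: 8+0-3=5
Step 6: prey: 0+0-0=0; pred: 5+0-2=3
Step 7: prey: 0+0-0=0; pred: 3+0-1=2

Answer: 0 2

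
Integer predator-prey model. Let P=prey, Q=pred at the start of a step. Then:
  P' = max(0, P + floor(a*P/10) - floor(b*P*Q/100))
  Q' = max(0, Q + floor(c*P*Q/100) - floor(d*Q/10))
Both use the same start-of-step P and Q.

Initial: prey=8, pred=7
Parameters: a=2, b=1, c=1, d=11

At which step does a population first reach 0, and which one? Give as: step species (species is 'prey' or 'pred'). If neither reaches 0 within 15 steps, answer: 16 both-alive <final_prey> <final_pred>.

Answer: 1 pred

Derivation:
Step 1: prey: 8+1-0=9; pred: 7+0-7=0
First extinction: pred at step 1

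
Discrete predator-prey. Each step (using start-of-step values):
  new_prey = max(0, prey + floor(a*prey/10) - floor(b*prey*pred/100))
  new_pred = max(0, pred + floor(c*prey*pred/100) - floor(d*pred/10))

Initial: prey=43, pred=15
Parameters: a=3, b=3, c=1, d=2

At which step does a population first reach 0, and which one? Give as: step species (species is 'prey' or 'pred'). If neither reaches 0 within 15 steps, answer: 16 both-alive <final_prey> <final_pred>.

Step 1: prey: 43+12-19=36; pred: 15+6-3=18
Step 2: prey: 36+10-19=27; pred: 18+6-3=21
Step 3: prey: 27+8-17=18; pred: 21+5-4=22
Step 4: prey: 18+5-11=12; pred: 22+3-4=21
Step 5: prey: 12+3-7=8; pred: 21+2-4=19
Step 6: prey: 8+2-4=6; pred: 19+1-3=17
Step 7: prey: 6+1-3=4; pred: 17+1-3=15
Step 8: prey: 4+1-1=4; pred: 15+0-3=12
Step 9: prey: 4+1-1=4; pred: 12+0-2=10
Step 10: prey: 4+1-1=4; pred: 10+0-2=8
Step 11: prey: 4+1-0=5; pred: 8+0-1=7
Step 12: prey: 5+1-1=5; pred: 7+0-1=6
Step 13: prey: 5+1-0=6; pred: 6+0-1=5
Step 14: prey: 6+1-0=7; pred: 5+0-1=4
Step 15: prey: 7+2-0=9; pred: 4+0-0=4
No extinction within 15 steps

Answer: 16 both-alive 9 4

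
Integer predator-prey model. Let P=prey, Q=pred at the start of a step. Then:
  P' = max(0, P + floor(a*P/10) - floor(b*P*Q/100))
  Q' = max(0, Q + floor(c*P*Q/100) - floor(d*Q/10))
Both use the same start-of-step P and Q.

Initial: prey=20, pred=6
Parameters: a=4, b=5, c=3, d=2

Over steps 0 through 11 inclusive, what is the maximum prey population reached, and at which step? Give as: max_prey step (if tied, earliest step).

Step 1: prey: 20+8-6=22; pred: 6+3-1=8
Step 2: prey: 22+8-8=22; pred: 8+5-1=12
Step 3: prey: 22+8-13=17; pred: 12+7-2=17
Step 4: prey: 17+6-14=9; pred: 17+8-3=22
Step 5: prey: 9+3-9=3; pred: 22+5-4=23
Step 6: prey: 3+1-3=1; pred: 23+2-4=21
Step 7: prey: 1+0-1=0; pred: 21+0-4=17
Step 8: prey: 0+0-0=0; pred: 17+0-3=14
Step 9: prey: 0+0-0=0; pred: 14+0-2=12
Step 10: prey: 0+0-0=0; pred: 12+0-2=10
Step 11: prey: 0+0-0=0; pred: 10+0-2=8
Max prey = 22 at step 1

Answer: 22 1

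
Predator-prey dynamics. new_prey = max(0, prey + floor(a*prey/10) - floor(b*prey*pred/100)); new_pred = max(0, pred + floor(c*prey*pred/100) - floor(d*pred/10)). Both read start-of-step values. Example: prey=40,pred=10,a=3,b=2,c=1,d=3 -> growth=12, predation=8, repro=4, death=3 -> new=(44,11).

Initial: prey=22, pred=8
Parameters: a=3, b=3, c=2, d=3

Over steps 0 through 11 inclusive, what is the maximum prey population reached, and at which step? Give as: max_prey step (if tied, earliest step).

Answer: 23 1

Derivation:
Step 1: prey: 22+6-5=23; pred: 8+3-2=9
Step 2: prey: 23+6-6=23; pred: 9+4-2=11
Step 3: prey: 23+6-7=22; pred: 11+5-3=13
Step 4: prey: 22+6-8=20; pred: 13+5-3=15
Step 5: prey: 20+6-9=17; pred: 15+6-4=17
Step 6: prey: 17+5-8=14; pred: 17+5-5=17
Step 7: prey: 14+4-7=11; pred: 17+4-5=16
Step 8: prey: 11+3-5=9; pred: 16+3-4=15
Step 9: prey: 9+2-4=7; pred: 15+2-4=13
Step 10: prey: 7+2-2=7; pred: 13+1-3=11
Step 11: prey: 7+2-2=7; pred: 11+1-3=9
Max prey = 23 at step 1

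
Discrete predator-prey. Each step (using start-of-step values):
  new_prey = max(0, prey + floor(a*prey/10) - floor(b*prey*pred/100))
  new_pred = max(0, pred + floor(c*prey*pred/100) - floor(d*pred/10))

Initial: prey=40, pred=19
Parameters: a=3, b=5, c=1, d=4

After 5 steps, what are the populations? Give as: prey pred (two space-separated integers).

Step 1: prey: 40+12-38=14; pred: 19+7-7=19
Step 2: prey: 14+4-13=5; pred: 19+2-7=14
Step 3: prey: 5+1-3=3; pred: 14+0-5=9
Step 4: prey: 3+0-1=2; pred: 9+0-3=6
Step 5: prey: 2+0-0=2; pred: 6+0-2=4

Answer: 2 4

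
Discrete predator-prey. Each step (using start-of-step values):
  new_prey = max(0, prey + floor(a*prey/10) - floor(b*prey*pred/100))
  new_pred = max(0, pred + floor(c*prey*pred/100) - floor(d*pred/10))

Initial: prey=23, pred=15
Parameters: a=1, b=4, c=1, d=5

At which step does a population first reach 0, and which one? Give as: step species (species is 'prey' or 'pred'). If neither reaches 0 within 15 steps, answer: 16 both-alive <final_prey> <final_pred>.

Answer: 16 both-alive 6 1

Derivation:
Step 1: prey: 23+2-13=12; pred: 15+3-7=11
Step 2: prey: 12+1-5=8; pred: 11+1-5=7
Step 3: prey: 8+0-2=6; pred: 7+0-3=4
Step 4: prey: 6+0-0=6; pred: 4+0-2=2
Step 5: prey: 6+0-0=6; pred: 2+0-1=1
Step 6: prey: 6+0-0=6; pred: 1+0-0=1
Steps 7-15: state stable at prey=6, pred=1 (no change)
No extinction within 15 steps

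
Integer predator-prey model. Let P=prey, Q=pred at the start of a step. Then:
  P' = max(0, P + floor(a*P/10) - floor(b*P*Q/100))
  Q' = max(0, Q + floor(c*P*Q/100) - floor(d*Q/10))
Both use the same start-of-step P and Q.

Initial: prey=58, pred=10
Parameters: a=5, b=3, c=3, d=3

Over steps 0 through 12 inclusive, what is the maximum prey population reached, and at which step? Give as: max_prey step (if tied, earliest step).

Answer: 70 1

Derivation:
Step 1: prey: 58+29-17=70; pred: 10+17-3=24
Step 2: prey: 70+35-50=55; pred: 24+50-7=67
Step 3: prey: 55+27-110=0; pred: 67+110-20=157
Step 4: prey: 0+0-0=0; pred: 157+0-47=110
Step 5: prey: 0+0-0=0; pred: 110+0-33=77
Step 6: prey: 0+0-0=0; pred: 77+0-23=54
Step 7: prey: 0+0-0=0; pred: 54+0-16=38
Step 8: prey: 0+0-0=0; pred: 38+0-11=27
Step 9: prey: 0+0-0=0; pred: 27+0-8=19
Step 10: prey: 0+0-0=0; pred: 19+0-5=14
Step 11: prey: 0+0-0=0; pred: 14+0-4=10
Step 12: prey: 0+0-0=0; pred: 10+0-3=7
Max prey = 70 at step 1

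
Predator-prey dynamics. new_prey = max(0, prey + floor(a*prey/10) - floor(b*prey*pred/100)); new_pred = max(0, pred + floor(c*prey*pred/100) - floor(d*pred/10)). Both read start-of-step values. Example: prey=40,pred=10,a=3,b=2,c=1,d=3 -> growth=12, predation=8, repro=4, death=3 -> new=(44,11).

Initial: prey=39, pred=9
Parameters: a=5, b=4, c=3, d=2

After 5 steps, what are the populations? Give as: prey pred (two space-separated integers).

Answer: 0 45

Derivation:
Step 1: prey: 39+19-14=44; pred: 9+10-1=18
Step 2: prey: 44+22-31=35; pred: 18+23-3=38
Step 3: prey: 35+17-53=0; pred: 38+39-7=70
Step 4: prey: 0+0-0=0; pred: 70+0-14=56
Step 5: prey: 0+0-0=0; pred: 56+0-11=45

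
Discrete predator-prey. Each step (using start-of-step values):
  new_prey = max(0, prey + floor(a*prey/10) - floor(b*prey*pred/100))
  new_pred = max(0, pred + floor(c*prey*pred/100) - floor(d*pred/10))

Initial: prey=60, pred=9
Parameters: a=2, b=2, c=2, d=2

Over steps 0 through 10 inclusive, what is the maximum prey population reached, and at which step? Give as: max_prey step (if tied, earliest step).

Answer: 62 1

Derivation:
Step 1: prey: 60+12-10=62; pred: 9+10-1=18
Step 2: prey: 62+12-22=52; pred: 18+22-3=37
Step 3: prey: 52+10-38=24; pred: 37+38-7=68
Step 4: prey: 24+4-32=0; pred: 68+32-13=87
Step 5: prey: 0+0-0=0; pred: 87+0-17=70
Step 6: prey: 0+0-0=0; pred: 70+0-14=56
Step 7: prey: 0+0-0=0; pred: 56+0-11=45
Step 8: prey: 0+0-0=0; pred: 45+0-9=36
Step 9: prey: 0+0-0=0; pred: 36+0-7=29
Step 10: prey: 0+0-0=0; pred: 29+0-5=24
Max prey = 62 at step 1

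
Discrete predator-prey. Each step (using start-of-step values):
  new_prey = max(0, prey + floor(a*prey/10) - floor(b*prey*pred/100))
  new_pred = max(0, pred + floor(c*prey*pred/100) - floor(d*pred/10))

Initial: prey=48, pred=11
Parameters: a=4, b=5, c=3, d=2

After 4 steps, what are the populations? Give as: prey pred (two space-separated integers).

Answer: 0 41

Derivation:
Step 1: prey: 48+19-26=41; pred: 11+15-2=24
Step 2: prey: 41+16-49=8; pred: 24+29-4=49
Step 3: prey: 8+3-19=0; pred: 49+11-9=51
Step 4: prey: 0+0-0=0; pred: 51+0-10=41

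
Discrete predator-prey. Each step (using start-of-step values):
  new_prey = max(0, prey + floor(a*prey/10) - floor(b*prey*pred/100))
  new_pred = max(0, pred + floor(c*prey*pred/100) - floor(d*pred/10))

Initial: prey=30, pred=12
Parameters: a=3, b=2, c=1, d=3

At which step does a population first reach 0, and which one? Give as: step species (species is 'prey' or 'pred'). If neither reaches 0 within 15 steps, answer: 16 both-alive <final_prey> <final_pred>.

Answer: 16 both-alive 22 14

Derivation:
Step 1: prey: 30+9-7=32; pred: 12+3-3=12
Step 2: prey: 32+9-7=34; pred: 12+3-3=12
Step 3: prey: 34+10-8=36; pred: 12+4-3=13
Step 4: prey: 36+10-9=37; pred: 13+4-3=14
Step 5: prey: 37+11-10=38; pred: 14+5-4=15
Step 6: prey: 38+11-11=38; pred: 15+5-4=16
Step 7: prey: 38+11-12=37; pred: 16+6-4=18
Step 8: prey: 37+11-13=35; pred: 18+6-5=19
Step 9: prey: 35+10-13=32; pred: 19+6-5=20
Step 10: prey: 32+9-12=29; pred: 20+6-6=20
Step 11: prey: 29+8-11=26; pred: 20+5-6=19
Step 12: prey: 26+7-9=24; pred: 19+4-5=18
Step 13: prey: 24+7-8=23; pred: 18+4-5=17
Step 14: prey: 23+6-7=22; pred: 17+3-5=15
Step 15: prey: 22+6-6=22; pred: 15+3-4=14
No extinction within 15 steps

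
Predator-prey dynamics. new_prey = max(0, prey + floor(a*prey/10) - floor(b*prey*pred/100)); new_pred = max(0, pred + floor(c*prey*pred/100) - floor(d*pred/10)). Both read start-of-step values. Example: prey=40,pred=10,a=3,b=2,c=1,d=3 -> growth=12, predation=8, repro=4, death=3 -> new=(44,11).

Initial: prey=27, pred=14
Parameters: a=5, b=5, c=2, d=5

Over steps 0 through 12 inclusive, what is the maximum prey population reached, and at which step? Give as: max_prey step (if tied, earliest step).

Step 1: prey: 27+13-18=22; pred: 14+7-7=14
Step 2: prey: 22+11-15=18; pred: 14+6-7=13
Step 3: prey: 18+9-11=16; pred: 13+4-6=11
Step 4: prey: 16+8-8=16; pred: 11+3-5=9
Step 5: prey: 16+8-7=17; pred: 9+2-4=7
Step 6: prey: 17+8-5=20; pred: 7+2-3=6
Step 7: prey: 20+10-6=24; pred: 6+2-3=5
Step 8: prey: 24+12-6=30; pred: 5+2-2=5
Step 9: prey: 30+15-7=38; pred: 5+3-2=6
Step 10: prey: 38+19-11=46; pred: 6+4-3=7
Step 11: prey: 46+23-16=53; pred: 7+6-3=10
Step 12: prey: 53+26-26=53; pred: 10+10-5=15
Max prey = 53 at step 11

Answer: 53 11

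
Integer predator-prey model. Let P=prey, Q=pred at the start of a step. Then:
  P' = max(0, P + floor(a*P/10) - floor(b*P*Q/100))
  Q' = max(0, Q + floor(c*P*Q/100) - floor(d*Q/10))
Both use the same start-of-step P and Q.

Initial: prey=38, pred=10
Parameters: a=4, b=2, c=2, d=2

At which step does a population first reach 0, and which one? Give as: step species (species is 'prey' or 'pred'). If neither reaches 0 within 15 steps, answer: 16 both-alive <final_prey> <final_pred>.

Step 1: prey: 38+15-7=46; pred: 10+7-2=15
Step 2: prey: 46+18-13=51; pred: 15+13-3=25
Step 3: prey: 51+20-25=46; pred: 25+25-5=45
Step 4: prey: 46+18-41=23; pred: 45+41-9=77
Step 5: prey: 23+9-35=0; pred: 77+35-15=97
First extinction: prey at step 5

Answer: 5 prey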